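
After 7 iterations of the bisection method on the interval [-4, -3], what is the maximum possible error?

Bisection error bound: |error| ≤ (b-a)/2^n
|error| ≤ (-3 - (-4))/2^7 = 1/2^7
|error| ≤ 0.0078125000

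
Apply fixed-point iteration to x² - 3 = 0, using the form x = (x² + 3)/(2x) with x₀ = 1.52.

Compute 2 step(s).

Equation: x² - 3 = 0
Fixed-point form: x = (x² + 3)/(2x)
x₀ = 1.52

x_1 = g(1.520000) = 1.746842
x_2 = g(1.746842) = 1.732113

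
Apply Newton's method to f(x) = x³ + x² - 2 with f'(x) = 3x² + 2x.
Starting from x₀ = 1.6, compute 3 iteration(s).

f(x) = x³ + x² - 2
f'(x) = 3x² + 2x
x₀ = 1.6

Newton-Raphson formula: x_{n+1} = x_n - f(x_n)/f'(x_n)

Iteration 1:
  f(1.600000) = 4.656000
  f'(1.600000) = 10.880000
  x_1 = 1.600000 - 4.656000/10.880000 = 1.172059
Iteration 2:
  f(1.172059) = 0.983805
  f'(1.172059) = 6.465283
  x_2 = 1.172059 - 0.983805/6.465283 = 1.019892
Iteration 3:
  f(1.019892) = 0.101048
  f'(1.019892) = 5.160319
  x_3 = 1.019892 - 0.101048/5.160319 = 1.000310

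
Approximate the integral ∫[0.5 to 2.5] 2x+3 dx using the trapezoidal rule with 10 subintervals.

f(x) = 2x+3
a = 0.5, b = 2.5, n = 10
h = (b - a)/n = 0.200000

Trapezoidal rule: (h/2)[f(x₀) + 2f(x₁) + 2f(x₂) + ... + f(xₙ)]

x_0 = 0.5000, f(x_0) = 4.000000, coefficient = 1
x_1 = 0.7000, f(x_1) = 4.400000, coefficient = 2
x_2 = 0.9000, f(x_2) = 4.800000, coefficient = 2
x_3 = 1.1000, f(x_3) = 5.200000, coefficient = 2
x_4 = 1.3000, f(x_4) = 5.600000, coefficient = 2
x_5 = 1.5000, f(x_5) = 6.000000, coefficient = 2
x_6 = 1.7000, f(x_6) = 6.400000, coefficient = 2
x_7 = 1.9000, f(x_7) = 6.800000, coefficient = 2
x_8 = 2.1000, f(x_8) = 7.200000, coefficient = 2
x_9 = 2.3000, f(x_9) = 7.600000, coefficient = 2
x_10 = 2.5000, f(x_10) = 8.000000, coefficient = 1

I ≈ (0.200000/2) × 120.000000 = 12.000000
Exact value: 12.000000
Error: 0.000000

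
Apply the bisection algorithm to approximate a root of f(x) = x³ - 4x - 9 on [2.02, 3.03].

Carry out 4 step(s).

f(x) = x³ - 4x - 9
Initial interval: [2.02, 3.03]

Iteration 1:
  c_1 = (2.020000 + 3.030000)/2 = 2.525000
  f(c_1) = f(2.525000) = -3.001547
  f(a) × f(c) ≥ 0, new interval: [2.525000, 3.030000]
Iteration 2:
  c_2 = (2.525000 + 3.030000)/2 = 2.777500
  f(c_2) = f(2.777500) = 1.317041
  f(a) × f(c) < 0, new interval: [2.525000, 2.777500]
Iteration 3:
  c_3 = (2.525000 + 2.777500)/2 = 2.651250
  f(c_3) = f(2.651250) = -0.969028
  f(a) × f(c) ≥ 0, new interval: [2.651250, 2.777500]
Iteration 4:
  c_4 = (2.651250 + 2.777500)/2 = 2.714375
  f(c_4) = f(2.714375) = 0.141558
  f(a) × f(c) < 0, new interval: [2.651250, 2.714375]

After 4 iteration(s), the approximation is c_4 = 2.714375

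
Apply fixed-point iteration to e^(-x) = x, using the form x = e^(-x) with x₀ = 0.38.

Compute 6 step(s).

Equation: e^(-x) = x
Fixed-point form: x = e^(-x)
x₀ = 0.38

x_1 = g(0.380000) = 0.683861
x_2 = g(0.683861) = 0.504665
x_3 = g(0.504665) = 0.603708
x_4 = g(0.603708) = 0.546780
x_5 = g(0.546780) = 0.578810
x_6 = g(0.578810) = 0.560565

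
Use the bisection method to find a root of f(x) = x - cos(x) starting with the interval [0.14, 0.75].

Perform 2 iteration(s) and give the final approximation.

f(x) = x - cos(x)
Initial interval: [0.14, 0.75]

Iteration 1:
  c_1 = (0.140000 + 0.750000)/2 = 0.445000
  f(c_1) = f(0.445000) = -0.457611
  f(a) × f(c) ≥ 0, new interval: [0.445000, 0.750000]
Iteration 2:
  c_2 = (0.445000 + 0.750000)/2 = 0.597500
  f(c_2) = f(0.597500) = -0.229245
  f(a) × f(c) ≥ 0, new interval: [0.597500, 0.750000]

After 2 iteration(s), the approximation is c_2 = 0.597500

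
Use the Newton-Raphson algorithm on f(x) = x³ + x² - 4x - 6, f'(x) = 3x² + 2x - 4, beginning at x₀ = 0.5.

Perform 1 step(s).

f(x) = x³ + x² - 4x - 6
f'(x) = 3x² + 2x - 4
x₀ = 0.5

Newton-Raphson formula: x_{n+1} = x_n - f(x_n)/f'(x_n)

Iteration 1:
  f(0.500000) = -7.625000
  f'(0.500000) = -2.250000
  x_1 = 0.500000 - (-7.625000)/(-2.250000) = -2.888889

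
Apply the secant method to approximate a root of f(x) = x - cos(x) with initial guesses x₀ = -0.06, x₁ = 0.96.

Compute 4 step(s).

f(x) = x - cos(x)
x₀ = -0.06, x₁ = 0.96

Secant formula: x_{n+1} = x_n - f(x_n)(x_n - x_{n-1})/(f(x_n) - f(x_{n-1}))

Iteration 1:
  f(-0.060000) = -1.058201
  f(0.960000) = 0.386480
  x_2 = 0.960000 - 0.386480×(0.960000 - (-0.060000))/(0.386480 - (-1.058201))
       = 0.687130
Iteration 2:
  f(0.960000) = 0.386480
  f(0.687130) = -0.085939
  x_3 = 0.687130 - (-0.085939)×(0.687130 - 0.960000)/(-0.085939 - 0.386480)
       = 0.736769
Iteration 3:
  f(0.687130) = -0.085939
  f(0.736769) = -0.003875
  x_4 = 0.736769 - (-0.003875)×(0.736769 - 0.687130)/(-0.003875 - (-0.085939))
       = 0.739112
Iteration 4:
  f(0.736769) = -0.003875
  f(0.739112) = 0.000046
  x_5 = 0.739112 - 0.000046×(0.739112 - 0.736769)/(0.000046 - (-0.003875))
       = 0.739085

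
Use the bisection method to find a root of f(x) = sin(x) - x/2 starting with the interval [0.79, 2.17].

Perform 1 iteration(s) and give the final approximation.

f(x) = sin(x) - x/2
Initial interval: [0.79, 2.17]

Iteration 1:
  c_1 = (0.790000 + 2.170000)/2 = 1.480000
  f(c_1) = f(1.480000) = 0.255881
  f(a) × f(c) ≥ 0, new interval: [1.480000, 2.170000]

After 1 iteration(s), the approximation is c_1 = 1.480000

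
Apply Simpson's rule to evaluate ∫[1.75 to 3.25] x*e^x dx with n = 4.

f(x) = x*e^x
a = 1.75, b = 3.25, n = 4
h = (b - a)/n = 0.375000

Simpson's rule: (h/3)[f(x₀) + 4f(x₁) + 2f(x₂) + ... + f(xₙ)]

x_0 = 1.7500, f(x_0) = 10.070555, coefficient = 1
x_1 = 2.1250, f(x_1) = 17.792407, coefficient = 4
x_2 = 2.5000, f(x_2) = 30.456235, coefficient = 2
x_3 = 2.8750, f(x_3) = 50.960594, coefficient = 4
x_4 = 3.2500, f(x_4) = 83.818605, coefficient = 1

I ≈ (0.375000/3) × 429.813635 = 53.726704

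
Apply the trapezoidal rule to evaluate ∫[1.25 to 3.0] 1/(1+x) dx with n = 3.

f(x) = 1/(1+x)
a = 1.25, b = 3.0, n = 3
h = (b - a)/n = 0.583333

Trapezoidal rule: (h/2)[f(x₀) + 2f(x₁) + 2f(x₂) + ... + f(xₙ)]

x_0 = 1.2500, f(x_0) = 0.444444, coefficient = 1
x_1 = 1.8333, f(x_1) = 0.352941, coefficient = 2
x_2 = 2.4167, f(x_2) = 0.292683, coefficient = 2
x_3 = 3.0000, f(x_3) = 0.250000, coefficient = 1

I ≈ (0.583333/2) × 1.985693 = 0.579160
Exact value: 0.575364
Error: 0.003796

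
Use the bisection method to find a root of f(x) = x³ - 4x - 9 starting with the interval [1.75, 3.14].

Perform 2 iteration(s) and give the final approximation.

f(x) = x³ - 4x - 9
Initial interval: [1.75, 3.14]

Iteration 1:
  c_1 = (1.750000 + 3.140000)/2 = 2.445000
  f(c_1) = f(2.445000) = -4.163729
  f(a) × f(c) ≥ 0, new interval: [2.445000, 3.140000]
Iteration 2:
  c_2 = (2.445000 + 3.140000)/2 = 2.792500
  f(c_2) = f(2.792500) = 1.606072
  f(a) × f(c) < 0, new interval: [2.445000, 2.792500]

After 2 iteration(s), the approximation is c_2 = 2.792500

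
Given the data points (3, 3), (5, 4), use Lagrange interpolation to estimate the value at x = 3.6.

Lagrange interpolation formula:
P(x) = Σ yᵢ × Lᵢ(x)
where Lᵢ(x) = Π_{j≠i} (x - xⱼ)/(xᵢ - xⱼ)

L_0(3.6) = (3.6 - 5)/(3 - 5) = 0.700000
L_1(3.6) = (3.6 - 3)/(5 - 3) = 0.300000

P(3.6) = 3×L_0(3.6) + 4×L_1(3.6)
P(3.6) = 3.300000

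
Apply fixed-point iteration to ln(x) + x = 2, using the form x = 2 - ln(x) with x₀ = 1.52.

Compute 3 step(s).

Equation: ln(x) + x = 2
Fixed-point form: x = 2 - ln(x)
x₀ = 1.52

x_1 = g(1.520000) = 1.581290
x_2 = g(1.581290) = 1.541759
x_3 = g(1.541759) = 1.567076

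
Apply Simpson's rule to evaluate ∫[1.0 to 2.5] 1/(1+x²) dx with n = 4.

f(x) = 1/(1+x²)
a = 1.0, b = 2.5, n = 4
h = (b - a)/n = 0.375000

Simpson's rule: (h/3)[f(x₀) + 4f(x₁) + 2f(x₂) + ... + f(xₙ)]

x_0 = 1.0000, f(x_0) = 0.500000, coefficient = 1
x_1 = 1.3750, f(x_1) = 0.345946, coefficient = 4
x_2 = 1.7500, f(x_2) = 0.246154, coefficient = 2
x_3 = 2.1250, f(x_3) = 0.181303, coefficient = 4
x_4 = 2.5000, f(x_4) = 0.137931, coefficient = 1

I ≈ (0.375000/3) × 3.239235 = 0.404904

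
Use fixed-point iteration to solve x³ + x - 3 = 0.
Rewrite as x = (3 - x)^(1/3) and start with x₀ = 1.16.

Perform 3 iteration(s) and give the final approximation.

Equation: x³ + x - 3 = 0
Fixed-point form: x = (3 - x)^(1/3)
x₀ = 1.16

x_1 = g(1.160000) = 1.225385
x_2 = g(1.225385) = 1.210695
x_3 = g(1.210695) = 1.214026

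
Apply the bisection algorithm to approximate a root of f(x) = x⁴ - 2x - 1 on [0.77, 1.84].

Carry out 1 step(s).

f(x) = x⁴ - 2x - 1
Initial interval: [0.77, 1.84]

Iteration 1:
  c_1 = (0.770000 + 1.840000)/2 = 1.305000
  f(c_1) = f(1.305000) = -0.709706
  f(a) × f(c) ≥ 0, new interval: [1.305000, 1.840000]

After 1 iteration(s), the approximation is c_1 = 1.305000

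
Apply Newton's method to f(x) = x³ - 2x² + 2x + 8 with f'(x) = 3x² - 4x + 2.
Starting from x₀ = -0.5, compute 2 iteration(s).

f(x) = x³ - 2x² + 2x + 8
f'(x) = 3x² - 4x + 2
x₀ = -0.5

Newton-Raphson formula: x_{n+1} = x_n - f(x_n)/f'(x_n)

Iteration 1:
  f(-0.500000) = 6.375000
  f'(-0.500000) = 4.750000
  x_1 = -0.500000 - 6.375000/4.750000 = -1.842105
Iteration 2:
  f(-1.842105) = -8.721825
  f'(-1.842105) = 19.548476
  x_2 = -1.842105 - (-8.721825)/19.548476 = -1.395941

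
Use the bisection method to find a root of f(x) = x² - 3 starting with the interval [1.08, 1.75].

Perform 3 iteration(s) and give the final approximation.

f(x) = x² - 3
Initial interval: [1.08, 1.75]

Iteration 1:
  c_1 = (1.080000 + 1.750000)/2 = 1.415000
  f(c_1) = f(1.415000) = -0.997775
  f(a) × f(c) ≥ 0, new interval: [1.415000, 1.750000]
Iteration 2:
  c_2 = (1.415000 + 1.750000)/2 = 1.582500
  f(c_2) = f(1.582500) = -0.495694
  f(a) × f(c) ≥ 0, new interval: [1.582500, 1.750000]
Iteration 3:
  c_3 = (1.582500 + 1.750000)/2 = 1.666250
  f(c_3) = f(1.666250) = -0.223611
  f(a) × f(c) ≥ 0, new interval: [1.666250, 1.750000]

After 3 iteration(s), the approximation is c_3 = 1.666250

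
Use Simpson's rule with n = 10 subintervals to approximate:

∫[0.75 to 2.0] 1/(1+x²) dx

f(x) = 1/(1+x²)
a = 0.75, b = 2.0, n = 10
h = (b - a)/n = 0.125000

Simpson's rule: (h/3)[f(x₀) + 4f(x₁) + 2f(x₂) + ... + f(xₙ)]

x_0 = 0.7500, f(x_0) = 0.640000, coefficient = 1
x_1 = 0.8750, f(x_1) = 0.566372, coefficient = 4
x_2 = 1.0000, f(x_2) = 0.500000, coefficient = 2
x_3 = 1.1250, f(x_3) = 0.441379, coefficient = 4
x_4 = 1.2500, f(x_4) = 0.390244, coefficient = 2
x_5 = 1.3750, f(x_5) = 0.345946, coefficient = 4
x_6 = 1.5000, f(x_6) = 0.307692, coefficient = 2
x_7 = 1.6250, f(x_7) = 0.274678, coefficient = 4
x_8 = 1.7500, f(x_8) = 0.246154, coefficient = 2
x_9 = 1.8750, f(x_9) = 0.221453, coefficient = 4
x_10 = 2.0000, f(x_10) = 0.200000, coefficient = 1

I ≈ (0.125000/3) × 11.127493 = 0.463646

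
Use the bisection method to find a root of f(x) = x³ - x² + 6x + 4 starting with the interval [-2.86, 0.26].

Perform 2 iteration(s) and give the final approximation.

f(x) = x³ - x² + 6x + 4
Initial interval: [-2.86, 0.26]

Iteration 1:
  c_1 = (-2.860000 + 0.260000)/2 = -1.300000
  f(c_1) = f(-1.300000) = -7.687000
  f(a) × f(c) ≥ 0, new interval: [-1.300000, 0.260000]
Iteration 2:
  c_2 = (-1.300000 + 0.260000)/2 = -0.520000
  f(c_2) = f(-0.520000) = 0.468992
  f(a) × f(c) < 0, new interval: [-1.300000, -0.520000]

After 2 iteration(s), the approximation is c_2 = -0.520000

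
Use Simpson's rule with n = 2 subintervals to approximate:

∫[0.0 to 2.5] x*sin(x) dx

f(x) = x*sin(x)
a = 0.0, b = 2.5, n = 2
h = (b - a)/n = 1.250000

Simpson's rule: (h/3)[f(x₀) + 4f(x₁) + 2f(x₂) + ... + f(xₙ)]

x_0 = 0.0000, f(x_0) = 0.000000, coefficient = 1
x_1 = 1.2500, f(x_1) = 1.186231, coefficient = 4
x_2 = 2.5000, f(x_2) = 1.496180, coefficient = 1

I ≈ (1.250000/3) × 6.241103 = 2.600460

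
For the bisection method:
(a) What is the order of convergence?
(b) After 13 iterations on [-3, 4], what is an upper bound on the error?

(a) Bisection has linear (order 1) convergence; the error is halved each step.

(b) Error bound = (b-a)/2^n = (4 - (-3))/2^{13}
    = 7/2^{13}

(a) 1 (linear); (b) error ≤ 8.54e-04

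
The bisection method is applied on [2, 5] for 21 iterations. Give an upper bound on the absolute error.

Bisection error bound: |error| ≤ (b-a)/2^n
|error| ≤ (5 - 2)/2^21 = 3/2^21
|error| ≤ 0.0000014305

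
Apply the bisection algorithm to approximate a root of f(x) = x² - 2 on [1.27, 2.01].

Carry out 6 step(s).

f(x) = x² - 2
Initial interval: [1.27, 2.01]

Iteration 1:
  c_1 = (1.270000 + 2.010000)/2 = 1.640000
  f(c_1) = f(1.640000) = 0.689600
  f(a) × f(c) < 0, new interval: [1.270000, 1.640000]
Iteration 2:
  c_2 = (1.270000 + 1.640000)/2 = 1.455000
  f(c_2) = f(1.455000) = 0.117025
  f(a) × f(c) < 0, new interval: [1.270000, 1.455000]
Iteration 3:
  c_3 = (1.270000 + 1.455000)/2 = 1.362500
  f(c_3) = f(1.362500) = -0.143594
  f(a) × f(c) ≥ 0, new interval: [1.362500, 1.455000]
Iteration 4:
  c_4 = (1.362500 + 1.455000)/2 = 1.408750
  f(c_4) = f(1.408750) = -0.015423
  f(a) × f(c) ≥ 0, new interval: [1.408750, 1.455000]
Iteration 5:
  c_5 = (1.408750 + 1.455000)/2 = 1.431875
  f(c_5) = f(1.431875) = 0.050266
  f(a) × f(c) < 0, new interval: [1.408750, 1.431875]
Iteration 6:
  c_6 = (1.408750 + 1.431875)/2 = 1.420313
  f(c_6) = f(1.420313) = 0.017288
  f(a) × f(c) < 0, new interval: [1.408750, 1.420313]

After 6 iteration(s), the approximation is c_6 = 1.420313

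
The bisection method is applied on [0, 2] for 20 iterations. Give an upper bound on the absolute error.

Bisection error bound: |error| ≤ (b-a)/2^n
|error| ≤ (2 - 0)/2^20 = 2/2^20
|error| ≤ 0.0000019073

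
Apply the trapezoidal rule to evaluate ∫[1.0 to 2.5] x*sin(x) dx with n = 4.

f(x) = x*sin(x)
a = 1.0, b = 2.5, n = 4
h = (b - a)/n = 0.375000

Trapezoidal rule: (h/2)[f(x₀) + 2f(x₁) + 2f(x₂) + ... + f(xₙ)]

x_0 = 1.0000, f(x_0) = 0.841471, coefficient = 1
x_1 = 1.3750, f(x_1) = 1.348728, coefficient = 2
x_2 = 1.7500, f(x_2) = 1.721975, coefficient = 2
x_3 = 2.1250, f(x_3) = 1.806930, coefficient = 2
x_4 = 2.5000, f(x_4) = 1.496180, coefficient = 1

I ≈ (0.375000/2) × 12.092917 = 2.267422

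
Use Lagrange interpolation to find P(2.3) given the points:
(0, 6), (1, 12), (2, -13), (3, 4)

Lagrange interpolation formula:
P(x) = Σ yᵢ × Lᵢ(x)
where Lᵢ(x) = Π_{j≠i} (x - xⱼ)/(xᵢ - xⱼ)

L_0(2.3) = (2.3 - 1)/(0 - 1) × (2.3 - 2)/(0 - 2) × (2.3 - 3)/(0 - 3) = 0.045500
L_1(2.3) = (2.3 - 0)/(1 - 0) × (2.3 - 2)/(1 - 2) × (2.3 - 3)/(1 - 3) = -0.241500
L_2(2.3) = (2.3 - 0)/(2 - 0) × (2.3 - 1)/(2 - 1) × (2.3 - 3)/(2 - 3) = 1.046500
L_3(2.3) = (2.3 - 0)/(3 - 0) × (2.3 - 1)/(3 - 1) × (2.3 - 2)/(3 - 2) = 0.149500

P(2.3) = 6×L_0(2.3) + 12×L_1(2.3) + (-13)×L_2(2.3) + 4×L_3(2.3)
P(2.3) = -15.631500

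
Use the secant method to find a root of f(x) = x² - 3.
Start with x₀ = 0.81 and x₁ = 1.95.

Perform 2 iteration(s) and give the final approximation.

f(x) = x² - 3
x₀ = 0.81, x₁ = 1.95

Secant formula: x_{n+1} = x_n - f(x_n)(x_n - x_{n-1})/(f(x_n) - f(x_{n-1}))

Iteration 1:
  f(0.810000) = -2.343900
  f(1.950000) = 0.802500
  x_2 = 1.950000 - 0.802500×(1.950000 - 0.810000)/(0.802500 - (-2.343900))
       = 1.659239
Iteration 2:
  f(1.950000) = 0.802500
  f(1.659239) = -0.246926
  x_3 = 1.659239 - (-0.246926)×(1.659239 - 1.950000)/(-0.246926 - 0.802500)
       = 1.727654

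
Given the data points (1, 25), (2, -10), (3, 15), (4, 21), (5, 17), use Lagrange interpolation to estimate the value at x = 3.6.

Lagrange interpolation formula:
P(x) = Σ yᵢ × Lᵢ(x)
where Lᵢ(x) = Π_{j≠i} (x - xⱼ)/(xᵢ - xⱼ)

L_0(3.6) = (3.6 - 2)/(1 - 2) × (3.6 - 3)/(1 - 3) × (3.6 - 4)/(1 - 4) × (3.6 - 5)/(1 - 5) = 0.022400
L_1(3.6) = (3.6 - 1)/(2 - 1) × (3.6 - 3)/(2 - 3) × (3.6 - 4)/(2 - 4) × (3.6 - 5)/(2 - 5) = -0.145600
L_2(3.6) = (3.6 - 1)/(3 - 1) × (3.6 - 2)/(3 - 2) × (3.6 - 4)/(3 - 4) × (3.6 - 5)/(3 - 5) = 0.582400
L_3(3.6) = (3.6 - 1)/(4 - 1) × (3.6 - 2)/(4 - 2) × (3.6 - 3)/(4 - 3) × (3.6 - 5)/(4 - 5) = 0.582400
L_4(3.6) = (3.6 - 1)/(5 - 1) × (3.6 - 2)/(5 - 2) × (3.6 - 3)/(5 - 3) × (3.6 - 4)/(5 - 4) = -0.041600

P(3.6) = 25×L_0(3.6) + (-10)×L_1(3.6) + 15×L_2(3.6) + 21×L_3(3.6) + 17×L_4(3.6)
P(3.6) = 22.275200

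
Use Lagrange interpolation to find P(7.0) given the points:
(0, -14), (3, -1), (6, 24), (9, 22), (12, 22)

Lagrange interpolation formula:
P(x) = Σ yᵢ × Lᵢ(x)
where Lᵢ(x) = Π_{j≠i} (x - xⱼ)/(xᵢ - xⱼ)

L_0(7.0) = (7.0 - 3)/(0 - 3) × (7.0 - 6)/(0 - 6) × (7.0 - 9)/(0 - 9) × (7.0 - 12)/(0 - 12) = 0.020576
L_1(7.0) = (7.0 - 0)/(3 - 0) × (7.0 - 6)/(3 - 6) × (7.0 - 9)/(3 - 9) × (7.0 - 12)/(3 - 12) = -0.144033
L_2(7.0) = (7.0 - 0)/(6 - 0) × (7.0 - 3)/(6 - 3) × (7.0 - 9)/(6 - 9) × (7.0 - 12)/(6 - 12) = 0.864198
L_3(7.0) = (7.0 - 0)/(9 - 0) × (7.0 - 3)/(9 - 3) × (7.0 - 6)/(9 - 6) × (7.0 - 12)/(9 - 12) = 0.288066
L_4(7.0) = (7.0 - 0)/(12 - 0) × (7.0 - 3)/(12 - 3) × (7.0 - 6)/(12 - 6) × (7.0 - 9)/(12 - 9) = -0.028807

P(7.0) = (-14)×L_0(7.0) + (-1)×L_1(7.0) + 24×L_2(7.0) + 22×L_3(7.0) + 22×L_4(7.0)
P(7.0) = 26.300412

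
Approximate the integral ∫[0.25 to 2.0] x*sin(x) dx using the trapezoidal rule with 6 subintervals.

f(x) = x*sin(x)
a = 0.25, b = 2.0, n = 6
h = (b - a)/n = 0.291667

Trapezoidal rule: (h/2)[f(x₀) + 2f(x₁) + 2f(x₂) + ... + f(xₙ)]

x_0 = 0.2500, f(x_0) = 0.061851, coefficient = 1
x_1 = 0.5417, f(x_1) = 0.279264, coefficient = 2
x_2 = 0.8333, f(x_2) = 0.616814, coefficient = 2
x_3 = 1.1250, f(x_3) = 1.015051, coefficient = 2
x_4 = 1.4167, f(x_4) = 1.399873, coefficient = 2
x_5 = 1.7083, f(x_5) = 1.692201, coefficient = 2
x_6 = 2.0000, f(x_6) = 1.818595, coefficient = 1

I ≈ (0.291667/2) × 11.886852 = 1.733499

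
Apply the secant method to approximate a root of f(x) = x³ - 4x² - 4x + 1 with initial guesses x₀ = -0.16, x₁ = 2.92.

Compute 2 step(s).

f(x) = x³ - 4x² - 4x + 1
x₀ = -0.16, x₁ = 2.92

Secant formula: x_{n+1} = x_n - f(x_n)(x_n - x_{n-1})/(f(x_n) - f(x_{n-1}))

Iteration 1:
  f(-0.160000) = 1.533504
  f(2.920000) = -19.888512
  x_2 = 2.920000 - (-19.888512)×(2.920000 - (-0.160000))/(-19.888512 - 1.533504)
       = 0.060483
Iteration 2:
  f(2.920000) = -19.888512
  f(0.060483) = 0.743656
  x_3 = 0.060483 - 0.743656×(0.060483 - 2.920000)/(0.743656 - (-19.888512))
       = 0.163550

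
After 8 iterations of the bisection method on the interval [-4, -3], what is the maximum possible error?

Bisection error bound: |error| ≤ (b-a)/2^n
|error| ≤ (-3 - (-4))/2^8 = 1/2^8
|error| ≤ 0.0039062500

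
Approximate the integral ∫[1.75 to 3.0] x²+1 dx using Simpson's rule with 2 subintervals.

f(x) = x²+1
a = 1.75, b = 3.0, n = 2
h = (b - a)/n = 0.625000

Simpson's rule: (h/3)[f(x₀) + 4f(x₁) + 2f(x₂) + ... + f(xₙ)]

x_0 = 1.7500, f(x_0) = 4.062500, coefficient = 1
x_1 = 2.3750, f(x_1) = 6.640625, coefficient = 4
x_2 = 3.0000, f(x_2) = 10.000000, coefficient = 1

I ≈ (0.625000/3) × 40.625000 = 8.463542
Exact value: 8.463542
Error: 0.000000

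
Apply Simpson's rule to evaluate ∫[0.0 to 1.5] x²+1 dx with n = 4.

f(x) = x²+1
a = 0.0, b = 1.5, n = 4
h = (b - a)/n = 0.375000

Simpson's rule: (h/3)[f(x₀) + 4f(x₁) + 2f(x₂) + ... + f(xₙ)]

x_0 = 0.0000, f(x_0) = 1.000000, coefficient = 1
x_1 = 0.3750, f(x_1) = 1.140625, coefficient = 4
x_2 = 0.7500, f(x_2) = 1.562500, coefficient = 2
x_3 = 1.1250, f(x_3) = 2.265625, coefficient = 4
x_4 = 1.5000, f(x_4) = 3.250000, coefficient = 1

I ≈ (0.375000/3) × 21.000000 = 2.625000
Exact value: 2.625000
Error: 0.000000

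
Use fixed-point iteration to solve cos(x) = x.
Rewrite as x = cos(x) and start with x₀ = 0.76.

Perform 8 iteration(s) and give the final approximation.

Equation: cos(x) = x
Fixed-point form: x = cos(x)
x₀ = 0.76

x_1 = g(0.760000) = 0.724836
x_2 = g(0.724836) = 0.748608
x_3 = g(0.748608) = 0.732637
x_4 = g(0.732637) = 0.743413
x_5 = g(0.743413) = 0.736163
x_6 = g(0.736163) = 0.741051
x_7 = g(0.741051) = 0.737760
x_8 = g(0.737760) = 0.739977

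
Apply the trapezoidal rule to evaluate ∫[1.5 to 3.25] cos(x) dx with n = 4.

f(x) = cos(x)
a = 1.5, b = 3.25, n = 4
h = (b - a)/n = 0.437500

Trapezoidal rule: (h/2)[f(x₀) + 2f(x₁) + 2f(x₂) + ... + f(xₙ)]

x_0 = 1.5000, f(x_0) = 0.070737, coefficient = 1
x_1 = 1.9375, f(x_1) = -0.358540, coefficient = 2
x_2 = 2.3750, f(x_2) = -0.720278, coefficient = 2
x_3 = 2.8125, f(x_3) = -0.946336, coefficient = 2
x_4 = 3.2500, f(x_4) = -0.994130, coefficient = 1

I ≈ (0.437500/2) × -4.973702 = -1.087997
Exact value: -1.105690
Error: 0.017693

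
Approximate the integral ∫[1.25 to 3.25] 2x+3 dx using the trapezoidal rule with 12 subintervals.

f(x) = 2x+3
a = 1.25, b = 3.25, n = 12
h = (b - a)/n = 0.166667

Trapezoidal rule: (h/2)[f(x₀) + 2f(x₁) + 2f(x₂) + ... + f(xₙ)]

x_0 = 1.2500, f(x_0) = 5.500000, coefficient = 1
x_1 = 1.4167, f(x_1) = 5.833333, coefficient = 2
x_2 = 1.5833, f(x_2) = 6.166667, coefficient = 2
x_3 = 1.7500, f(x_3) = 6.500000, coefficient = 2
x_4 = 1.9167, f(x_4) = 6.833333, coefficient = 2
x_5 = 2.0833, f(x_5) = 7.166667, coefficient = 2
x_6 = 2.2500, f(x_6) = 7.500000, coefficient = 2
x_7 = 2.4167, f(x_7) = 7.833333, coefficient = 2
x_8 = 2.5833, f(x_8) = 8.166667, coefficient = 2
x_9 = 2.7500, f(x_9) = 8.500000, coefficient = 2
x_10 = 2.9167, f(x_10) = 8.833333, coefficient = 2
x_11 = 3.0833, f(x_11) = 9.166667, coefficient = 2
x_12 = 3.2500, f(x_12) = 9.500000, coefficient = 1

I ≈ (0.166667/2) × 180.000000 = 15.000000
Exact value: 15.000000
Error: 0.000000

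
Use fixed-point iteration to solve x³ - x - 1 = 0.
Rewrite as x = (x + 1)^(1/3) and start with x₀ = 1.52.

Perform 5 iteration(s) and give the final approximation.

Equation: x³ - x - 1 = 0
Fixed-point form: x = (x + 1)^(1/3)
x₀ = 1.52

x_1 = g(1.520000) = 1.360818
x_2 = g(1.360818) = 1.331540
x_3 = g(1.331540) = 1.326013
x_4 = g(1.326013) = 1.324964
x_5 = g(1.324964) = 1.324765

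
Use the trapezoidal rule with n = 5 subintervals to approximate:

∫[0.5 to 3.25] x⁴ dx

f(x) = x⁴
a = 0.5, b = 3.25, n = 5
h = (b - a)/n = 0.550000

Trapezoidal rule: (h/2)[f(x₀) + 2f(x₁) + 2f(x₂) + ... + f(xₙ)]

x_0 = 0.5000, f(x_0) = 0.062500, coefficient = 1
x_1 = 1.0500, f(x_1) = 1.215506, coefficient = 2
x_2 = 1.6000, f(x_2) = 6.553600, coefficient = 2
x_3 = 2.1500, f(x_3) = 21.367506, coefficient = 2
x_4 = 2.7000, f(x_4) = 53.144100, coefficient = 2
x_5 = 3.2500, f(x_5) = 111.566406, coefficient = 1

I ≈ (0.550000/2) × 276.190331 = 75.952341
Exact value: 72.511914
Error: 3.440427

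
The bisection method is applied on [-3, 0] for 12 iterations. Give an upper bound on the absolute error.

Bisection error bound: |error| ≤ (b-a)/2^n
|error| ≤ (0 - (-3))/2^12 = 3/2^12
|error| ≤ 0.0007324219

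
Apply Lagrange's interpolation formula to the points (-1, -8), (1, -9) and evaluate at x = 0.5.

Lagrange interpolation formula:
P(x) = Σ yᵢ × Lᵢ(x)
where Lᵢ(x) = Π_{j≠i} (x - xⱼ)/(xᵢ - xⱼ)

L_0(0.5) = (0.5 - 1)/(-1 - 1) = 0.250000
L_1(0.5) = (0.5 - (-1))/(1 - (-1)) = 0.750000

P(0.5) = (-8)×L_0(0.5) + (-9)×L_1(0.5)
P(0.5) = -8.750000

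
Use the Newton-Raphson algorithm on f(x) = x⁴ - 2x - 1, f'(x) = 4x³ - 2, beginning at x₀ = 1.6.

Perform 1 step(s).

f(x) = x⁴ - 2x - 1
f'(x) = 4x³ - 2
x₀ = 1.6

Newton-Raphson formula: x_{n+1} = x_n - f(x_n)/f'(x_n)

Iteration 1:
  f(1.600000) = 2.353600
  f'(1.600000) = 14.384000
  x_1 = 1.600000 - 2.353600/14.384000 = 1.436374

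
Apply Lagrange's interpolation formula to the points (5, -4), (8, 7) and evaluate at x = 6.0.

Lagrange interpolation formula:
P(x) = Σ yᵢ × Lᵢ(x)
where Lᵢ(x) = Π_{j≠i} (x - xⱼ)/(xᵢ - xⱼ)

L_0(6.0) = (6.0 - 8)/(5 - 8) = 0.666667
L_1(6.0) = (6.0 - 5)/(8 - 5) = 0.333333

P(6.0) = (-4)×L_0(6.0) + 7×L_1(6.0)
P(6.0) = -0.333333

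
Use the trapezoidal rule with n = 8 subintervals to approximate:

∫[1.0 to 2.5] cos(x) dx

f(x) = cos(x)
a = 1.0, b = 2.5, n = 8
h = (b - a)/n = 0.187500

Trapezoidal rule: (h/2)[f(x₀) + 2f(x₁) + 2f(x₂) + ... + f(xₙ)]

x_0 = 1.0000, f(x_0) = 0.540302, coefficient = 1
x_1 = 1.1875, f(x_1) = 0.373980, coefficient = 2
x_2 = 1.3750, f(x_2) = 0.194548, coefficient = 2
x_3 = 1.5625, f(x_3) = 0.008296, coefficient = 2
x_4 = 1.7500, f(x_4) = -0.178246, coefficient = 2
x_5 = 1.9375, f(x_5) = -0.358540, coefficient = 2
x_6 = 2.1250, f(x_6) = -0.526266, coefficient = 2
x_7 = 2.3125, f(x_7) = -0.675545, coefficient = 2
x_8 = 2.5000, f(x_8) = -0.801144, coefficient = 1

I ≈ (0.187500/2) × -2.584389 = -0.242287
Exact value: -0.242999
Error: 0.000712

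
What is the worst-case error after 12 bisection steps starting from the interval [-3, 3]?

Bisection error bound: |error| ≤ (b-a)/2^n
|error| ≤ (3 - (-3))/2^12 = 6/2^12
|error| ≤ 0.0014648438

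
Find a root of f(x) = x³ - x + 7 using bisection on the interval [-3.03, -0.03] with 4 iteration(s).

f(x) = x³ - x + 7
Initial interval: [-3.03, -0.03]

Iteration 1:
  c_1 = (-3.030000 + (-0.030000))/2 = -1.530000
  f(c_1) = f(-1.530000) = 4.948423
  f(a) × f(c) < 0, new interval: [-3.030000, -1.530000]
Iteration 2:
  c_2 = (-3.030000 + (-1.530000))/2 = -2.280000
  f(c_2) = f(-2.280000) = -2.572352
  f(a) × f(c) ≥ 0, new interval: [-2.280000, -1.530000]
Iteration 3:
  c_3 = (-2.280000 + (-1.530000))/2 = -1.905000
  f(c_3) = f(-1.905000) = 1.991707
  f(a) × f(c) < 0, new interval: [-2.280000, -1.905000]
Iteration 4:
  c_4 = (-2.280000 + (-1.905000))/2 = -2.092500
  f(c_4) = f(-2.092500) = -0.069629
  f(a) × f(c) ≥ 0, new interval: [-2.092500, -1.905000]

After 4 iteration(s), the approximation is c_4 = -2.092500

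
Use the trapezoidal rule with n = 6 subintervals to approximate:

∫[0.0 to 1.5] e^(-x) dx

f(x) = e^(-x)
a = 0.0, b = 1.5, n = 6
h = (b - a)/n = 0.250000

Trapezoidal rule: (h/2)[f(x₀) + 2f(x₁) + 2f(x₂) + ... + f(xₙ)]

x_0 = 0.0000, f(x_0) = 1.000000, coefficient = 1
x_1 = 0.2500, f(x_1) = 0.778801, coefficient = 2
x_2 = 0.5000, f(x_2) = 0.606531, coefficient = 2
x_3 = 0.7500, f(x_3) = 0.472367, coefficient = 2
x_4 = 1.0000, f(x_4) = 0.367879, coefficient = 2
x_5 = 1.2500, f(x_5) = 0.286505, coefficient = 2
x_6 = 1.5000, f(x_6) = 0.223130, coefficient = 1

I ≈ (0.250000/2) × 6.247295 = 0.780912
Exact value: 0.776870
Error: 0.004042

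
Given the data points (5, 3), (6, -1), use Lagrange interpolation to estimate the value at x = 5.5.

Lagrange interpolation formula:
P(x) = Σ yᵢ × Lᵢ(x)
where Lᵢ(x) = Π_{j≠i} (x - xⱼ)/(xᵢ - xⱼ)

L_0(5.5) = (5.5 - 6)/(5 - 6) = 0.500000
L_1(5.5) = (5.5 - 5)/(6 - 5) = 0.500000

P(5.5) = 3×L_0(5.5) + (-1)×L_1(5.5)
P(5.5) = 1.000000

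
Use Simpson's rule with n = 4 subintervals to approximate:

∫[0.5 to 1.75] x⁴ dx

f(x) = x⁴
a = 0.5, b = 1.75, n = 4
h = (b - a)/n = 0.312500

Simpson's rule: (h/3)[f(x₀) + 4f(x₁) + 2f(x₂) + ... + f(xₙ)]

x_0 = 0.5000, f(x_0) = 0.062500, coefficient = 1
x_1 = 0.8125, f(x_1) = 0.435806, coefficient = 4
x_2 = 1.1250, f(x_2) = 1.601807, coefficient = 2
x_3 = 1.4375, f(x_3) = 4.270035, coefficient = 4
x_4 = 1.7500, f(x_4) = 9.378906, coefficient = 1

I ≈ (0.312500/3) × 31.468384 = 3.277957
Exact value: 3.276367
Error: 0.001589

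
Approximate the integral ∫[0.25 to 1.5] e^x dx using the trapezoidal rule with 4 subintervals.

f(x) = e^x
a = 0.25, b = 1.5, n = 4
h = (b - a)/n = 0.312500

Trapezoidal rule: (h/2)[f(x₀) + 2f(x₁) + 2f(x₂) + ... + f(xₙ)]

x_0 = 0.2500, f(x_0) = 1.284025, coefficient = 1
x_1 = 0.5625, f(x_1) = 1.755055, coefficient = 2
x_2 = 0.8750, f(x_2) = 2.398875, coefficient = 2
x_3 = 1.1875, f(x_3) = 3.278874, coefficient = 2
x_4 = 1.5000, f(x_4) = 4.481689, coefficient = 1

I ≈ (0.312500/2) × 20.631322 = 3.223644
Exact value: 3.197664
Error: 0.025980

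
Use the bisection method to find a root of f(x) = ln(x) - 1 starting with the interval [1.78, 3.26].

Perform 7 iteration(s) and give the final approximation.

f(x) = ln(x) - 1
Initial interval: [1.78, 3.26]

Iteration 1:
  c_1 = (1.780000 + 3.260000)/2 = 2.520000
  f(c_1) = f(2.520000) = -0.075741
  f(a) × f(c) ≥ 0, new interval: [2.520000, 3.260000]
Iteration 2:
  c_2 = (2.520000 + 3.260000)/2 = 2.890000
  f(c_2) = f(2.890000) = 0.061257
  f(a) × f(c) < 0, new interval: [2.520000, 2.890000]
Iteration 3:
  c_3 = (2.520000 + 2.890000)/2 = 2.705000
  f(c_3) = f(2.705000) = -0.004898
  f(a) × f(c) ≥ 0, new interval: [2.705000, 2.890000]
Iteration 4:
  c_4 = (2.705000 + 2.890000)/2 = 2.797500
  f(c_4) = f(2.797500) = 0.028726
  f(a) × f(c) < 0, new interval: [2.705000, 2.797500]
Iteration 5:
  c_5 = (2.705000 + 2.797500)/2 = 2.751250
  f(c_5) = f(2.751250) = 0.012055
  f(a) × f(c) < 0, new interval: [2.705000, 2.751250]
Iteration 6:
  c_6 = (2.705000 + 2.751250)/2 = 2.728125
  f(c_6) = f(2.728125) = 0.003615
  f(a) × f(c) < 0, new interval: [2.705000, 2.728125]
Iteration 7:
  c_7 = (2.705000 + 2.728125)/2 = 2.716563
  f(c_7) = f(2.716563) = -0.000633
  f(a) × f(c) ≥ 0, new interval: [2.716563, 2.728125]

After 7 iteration(s), the approximation is c_7 = 2.716563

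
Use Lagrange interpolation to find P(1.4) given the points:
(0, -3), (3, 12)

Lagrange interpolation formula:
P(x) = Σ yᵢ × Lᵢ(x)
where Lᵢ(x) = Π_{j≠i} (x - xⱼ)/(xᵢ - xⱼ)

L_0(1.4) = (1.4 - 3)/(0 - 3) = 0.533333
L_1(1.4) = (1.4 - 0)/(3 - 0) = 0.466667

P(1.4) = (-3)×L_0(1.4) + 12×L_1(1.4)
P(1.4) = 4.000000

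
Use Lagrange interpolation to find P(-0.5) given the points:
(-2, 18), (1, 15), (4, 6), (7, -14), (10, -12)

Lagrange interpolation formula:
P(x) = Σ yᵢ × Lᵢ(x)
where Lᵢ(x) = Π_{j≠i} (x - xⱼ)/(xᵢ - xⱼ)

L_0(-0.5) = (-0.5 - 1)/(-2 - 1) × (-0.5 - 4)/(-2 - 4) × (-0.5 - 7)/(-2 - 7) × (-0.5 - 10)/(-2 - 10) = 0.273438
L_1(-0.5) = (-0.5 - (-2))/(1 - (-2)) × (-0.5 - 4)/(1 - 4) × (-0.5 - 7)/(1 - 7) × (-0.5 - 10)/(1 - 10) = 1.093750
L_2(-0.5) = (-0.5 - (-2))/(4 - (-2)) × (-0.5 - 1)/(4 - 1) × (-0.5 - 7)/(4 - 7) × (-0.5 - 10)/(4 - 10) = -0.546875
L_3(-0.5) = (-0.5 - (-2))/(7 - (-2)) × (-0.5 - 1)/(7 - 1) × (-0.5 - 4)/(7 - 4) × (-0.5 - 10)/(7 - 10) = 0.218750
L_4(-0.5) = (-0.5 - (-2))/(10 - (-2)) × (-0.5 - 1)/(10 - 1) × (-0.5 - 4)/(10 - 4) × (-0.5 - 7)/(10 - 7) = -0.039062

P(-0.5) = 18×L_0(-0.5) + 15×L_1(-0.5) + 6×L_2(-0.5) + (-14)×L_3(-0.5) + (-12)×L_4(-0.5)
P(-0.5) = 15.453125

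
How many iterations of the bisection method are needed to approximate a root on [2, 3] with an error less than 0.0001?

We need (b-a)/2^n ≤ 0.0001
(3 - 2)/2^n ≤ 0.0001
1/2^n ≤ 0.0001
2^n ≥ 10000
n ≥ log₂(10000) = 13.29
n ≥ 14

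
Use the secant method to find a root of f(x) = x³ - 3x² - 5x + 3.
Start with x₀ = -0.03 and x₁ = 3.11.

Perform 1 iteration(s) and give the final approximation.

f(x) = x³ - 3x² - 5x + 3
x₀ = -0.03, x₁ = 3.11

Secant formula: x_{n+1} = x_n - f(x_n)(x_n - x_{n-1})/(f(x_n) - f(x_{n-1}))

Iteration 1:
  f(-0.030000) = 3.147273
  f(3.110000) = -11.486069
  x_2 = 3.110000 - (-11.486069)×(3.110000 - (-0.030000))/(-11.486069 - 3.147273)
       = 0.645337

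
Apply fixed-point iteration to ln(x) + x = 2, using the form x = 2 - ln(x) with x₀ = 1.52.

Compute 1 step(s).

Equation: ln(x) + x = 2
Fixed-point form: x = 2 - ln(x)
x₀ = 1.52

x_1 = g(1.520000) = 1.581290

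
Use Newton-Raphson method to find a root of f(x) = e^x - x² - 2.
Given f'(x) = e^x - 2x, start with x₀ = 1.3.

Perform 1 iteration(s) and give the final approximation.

f(x) = e^x - x² - 2
f'(x) = e^x - 2x
x₀ = 1.3

Newton-Raphson formula: x_{n+1} = x_n - f(x_n)/f'(x_n)

Iteration 1:
  f(1.300000) = -0.020703
  f'(1.300000) = 1.069297
  x_1 = 1.300000 - (-0.020703)/1.069297 = 1.319362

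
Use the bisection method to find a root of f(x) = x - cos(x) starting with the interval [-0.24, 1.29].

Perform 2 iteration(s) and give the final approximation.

f(x) = x - cos(x)
Initial interval: [-0.24, 1.29]

Iteration 1:
  c_1 = (-0.240000 + 1.290000)/2 = 0.525000
  f(c_1) = f(0.525000) = -0.340324
  f(a) × f(c) ≥ 0, new interval: [0.525000, 1.290000]
Iteration 2:
  c_2 = (0.525000 + 1.290000)/2 = 0.907500
  f(c_2) = f(0.907500) = 0.291782
  f(a) × f(c) < 0, new interval: [0.525000, 0.907500]

After 2 iteration(s), the approximation is c_2 = 0.907500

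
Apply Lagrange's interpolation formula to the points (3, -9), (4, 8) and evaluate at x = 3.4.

Lagrange interpolation formula:
P(x) = Σ yᵢ × Lᵢ(x)
where Lᵢ(x) = Π_{j≠i} (x - xⱼ)/(xᵢ - xⱼ)

L_0(3.4) = (3.4 - 4)/(3 - 4) = 0.600000
L_1(3.4) = (3.4 - 3)/(4 - 3) = 0.400000

P(3.4) = (-9)×L_0(3.4) + 8×L_1(3.4)
P(3.4) = -2.200000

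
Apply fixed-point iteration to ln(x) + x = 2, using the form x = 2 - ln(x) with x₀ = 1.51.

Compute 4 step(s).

Equation: ln(x) + x = 2
Fixed-point form: x = 2 - ln(x)
x₀ = 1.51

x_1 = g(1.510000) = 1.587890
x_2 = g(1.587890) = 1.537594
x_3 = g(1.537594) = 1.569781
x_4 = g(1.569781) = 1.549064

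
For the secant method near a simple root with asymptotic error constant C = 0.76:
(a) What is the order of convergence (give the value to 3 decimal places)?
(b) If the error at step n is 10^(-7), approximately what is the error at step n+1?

(a) Secant method has superlinear convergence with order φ = (1+√5)/2 ≈ 1.618.
    This means |e_{n+1}| ≈ C|e_n|^1.618.

(b) With |e_n| = 10^(-7) and C = 0.76:
    |e_{n+1}| ≈ 0.76 × (10^(-7))^1.618 = 0.76 × 10^(-11.33)

(a) ≈ 1.618 (golden ratio); (b) |e_{n+1}| ≈ 3.586e-12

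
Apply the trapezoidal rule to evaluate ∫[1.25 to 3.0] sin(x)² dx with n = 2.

f(x) = sin(x)²
a = 1.25, b = 3.0, n = 2
h = (b - a)/n = 0.875000

Trapezoidal rule: (h/2)[f(x₀) + 2f(x₁) + 2f(x₂) + ... + f(xₙ)]

x_0 = 1.2500, f(x_0) = 0.900572, coefficient = 1
x_1 = 2.1250, f(x_1) = 0.723044, coefficient = 2
x_2 = 3.0000, f(x_2) = 0.019915, coefficient = 1

I ≈ (0.875000/2) × 2.366574 = 1.035376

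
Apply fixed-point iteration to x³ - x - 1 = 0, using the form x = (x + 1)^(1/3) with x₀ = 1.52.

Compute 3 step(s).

Equation: x³ - x - 1 = 0
Fixed-point form: x = (x + 1)^(1/3)
x₀ = 1.52

x_1 = g(1.520000) = 1.360818
x_2 = g(1.360818) = 1.331540
x_3 = g(1.331540) = 1.326013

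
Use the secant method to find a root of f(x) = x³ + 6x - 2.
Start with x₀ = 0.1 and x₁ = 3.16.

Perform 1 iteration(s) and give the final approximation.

f(x) = x³ + 6x - 2
x₀ = 0.1, x₁ = 3.16

Secant formula: x_{n+1} = x_n - f(x_n)(x_n - x_{n-1})/(f(x_n) - f(x_{n-1}))

Iteration 1:
  f(0.100000) = -1.399000
  f(3.160000) = 48.514496
  x_2 = 3.160000 - 48.514496×(3.160000 - 0.100000)/(48.514496 - (-1.399000))
       = 0.185767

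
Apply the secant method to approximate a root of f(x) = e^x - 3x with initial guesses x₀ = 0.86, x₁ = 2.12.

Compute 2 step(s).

f(x) = e^x - 3x
x₀ = 0.86, x₁ = 2.12

Secant formula: x_{n+1} = x_n - f(x_n)(x_n - x_{n-1})/(f(x_n) - f(x_{n-1}))

Iteration 1:
  f(0.860000) = -0.216839
  f(2.120000) = 1.971137
  x_2 = 2.120000 - 1.971137×(2.120000 - 0.860000)/(1.971137 - (-0.216839))
       = 0.984872
Iteration 2:
  f(2.120000) = 1.971137
  f(0.984872) = -0.277147
  x_3 = 0.984872 - (-0.277147)×(0.984872 - 2.120000)/(-0.277147 - 1.971137)
       = 1.124800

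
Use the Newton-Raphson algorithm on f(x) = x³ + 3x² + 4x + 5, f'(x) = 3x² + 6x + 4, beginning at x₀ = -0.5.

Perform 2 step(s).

f(x) = x³ + 3x² + 4x + 5
f'(x) = 3x² + 6x + 4
x₀ = -0.5

Newton-Raphson formula: x_{n+1} = x_n - f(x_n)/f'(x_n)

Iteration 1:
  f(-0.500000) = 3.625000
  f'(-0.500000) = 1.750000
  x_1 = -0.500000 - 3.625000/1.750000 = -2.571429
Iteration 2:
  f(-2.571429) = -2.451895
  f'(-2.571429) = 8.408163
  x_2 = -2.571429 - (-2.451895)/8.408163 = -2.279820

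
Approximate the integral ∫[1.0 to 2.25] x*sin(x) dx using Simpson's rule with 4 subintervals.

f(x) = x*sin(x)
a = 1.0, b = 2.25, n = 4
h = (b - a)/n = 0.312500

Simpson's rule: (h/3)[f(x₀) + 4f(x₁) + 2f(x₂) + ... + f(xₙ)]

x_0 = 1.0000, f(x_0) = 0.841471, coefficient = 1
x_1 = 1.3125, f(x_1) = 1.268960, coefficient = 4
x_2 = 1.6250, f(x_2) = 1.622613, coefficient = 2
x_3 = 1.9375, f(x_3) = 1.808684, coefficient = 4
x_4 = 2.2500, f(x_4) = 1.750665, coefficient = 1

I ≈ (0.312500/3) × 18.147938 = 1.890410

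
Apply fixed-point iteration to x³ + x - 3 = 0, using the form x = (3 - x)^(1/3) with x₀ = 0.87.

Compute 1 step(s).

Equation: x³ + x - 3 = 0
Fixed-point form: x = (3 - x)^(1/3)
x₀ = 0.87

x_1 = g(0.870000) = 1.286648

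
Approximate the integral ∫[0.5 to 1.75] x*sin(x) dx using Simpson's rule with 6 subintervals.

f(x) = x*sin(x)
a = 0.5, b = 1.75, n = 6
h = (b - a)/n = 0.208333

Simpson's rule: (h/3)[f(x₀) + 4f(x₁) + 2f(x₂) + ... + f(xₙ)]

x_0 = 0.5000, f(x_0) = 0.239713, coefficient = 1
x_1 = 0.7083, f(x_1) = 0.460820, coefficient = 4
x_2 = 0.9167, f(x_2) = 0.727446, coefficient = 2
x_3 = 1.1250, f(x_3) = 1.015051, coefficient = 4
x_4 = 1.3333, f(x_4) = 1.295917, coefficient = 2
x_5 = 1.5417, f(x_5) = 1.541013, coefficient = 4
x_6 = 1.7500, f(x_6) = 1.721975, coefficient = 1

I ≈ (0.208333/3) × 18.075949 = 1.255274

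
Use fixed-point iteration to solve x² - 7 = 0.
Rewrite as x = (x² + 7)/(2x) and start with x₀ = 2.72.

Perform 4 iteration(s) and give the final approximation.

Equation: x² - 7 = 0
Fixed-point form: x = (x² + 7)/(2x)
x₀ = 2.72

x_1 = g(2.720000) = 2.646765
x_2 = g(2.646765) = 2.645752
x_3 = g(2.645752) = 2.645751
x_4 = g(2.645751) = 2.645751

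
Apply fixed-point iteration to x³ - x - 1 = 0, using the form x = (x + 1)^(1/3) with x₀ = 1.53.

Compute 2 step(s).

Equation: x³ - x - 1 = 0
Fixed-point form: x = (x + 1)^(1/3)
x₀ = 1.53

x_1 = g(1.530000) = 1.362616
x_2 = g(1.362616) = 1.331878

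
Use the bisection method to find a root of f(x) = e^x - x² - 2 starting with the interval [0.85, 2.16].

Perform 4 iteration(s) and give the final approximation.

f(x) = e^x - x² - 2
Initial interval: [0.85, 2.16]

Iteration 1:
  c_1 = (0.850000 + 2.160000)/2 = 1.505000
  f(c_1) = f(1.505000) = 0.239129
  f(a) × f(c) < 0, new interval: [0.850000, 1.505000]
Iteration 2:
  c_2 = (0.850000 + 1.505000)/2 = 1.177500
  f(c_2) = f(1.177500) = -0.140258
  f(a) × f(c) ≥ 0, new interval: [1.177500, 1.505000]
Iteration 3:
  c_3 = (1.177500 + 1.505000)/2 = 1.341250
  f(c_3) = f(1.341250) = 0.024869
  f(a) × f(c) < 0, new interval: [1.177500, 1.341250]
Iteration 4:
  c_4 = (1.177500 + 1.341250)/2 = 1.259375
  f(c_4) = f(1.259375) = -0.062807
  f(a) × f(c) ≥ 0, new interval: [1.259375, 1.341250]

After 4 iteration(s), the approximation is c_4 = 1.259375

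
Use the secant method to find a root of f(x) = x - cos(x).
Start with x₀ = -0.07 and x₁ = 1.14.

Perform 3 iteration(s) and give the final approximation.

f(x) = x - cos(x)
x₀ = -0.07, x₁ = 1.14

Secant formula: x_{n+1} = x_n - f(x_n)(x_n - x_{n-1})/(f(x_n) - f(x_{n-1}))

Iteration 1:
  f(-0.070000) = -1.067551
  f(1.140000) = 0.722405
  x_2 = 1.140000 - 0.722405×(1.140000 - (-0.070000))/(0.722405 - (-1.067551))
       = 0.651658
Iteration 2:
  f(1.140000) = 0.722405
  f(0.651658) = -0.143421
  x_3 = 0.651658 - (-0.143421)×(0.651658 - 1.140000)/(-0.143421 - 0.722405)
       = 0.732550
Iteration 3:
  f(0.651658) = -0.143421
  f(0.732550) = -0.010921
  x_4 = 0.732550 - (-0.010921)×(0.732550 - 0.651658)/(-0.010921 - (-0.143421))
       = 0.739218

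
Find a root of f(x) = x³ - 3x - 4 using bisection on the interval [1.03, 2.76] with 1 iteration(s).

f(x) = x³ - 3x - 4
Initial interval: [1.03, 2.76]

Iteration 1:
  c_1 = (1.030000 + 2.760000)/2 = 1.895000
  f(c_1) = f(1.895000) = -2.880008
  f(a) × f(c) ≥ 0, new interval: [1.895000, 2.760000]

After 1 iteration(s), the approximation is c_1 = 1.895000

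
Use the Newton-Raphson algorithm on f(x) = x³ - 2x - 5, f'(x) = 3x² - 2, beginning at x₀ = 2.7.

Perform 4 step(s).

f(x) = x³ - 2x - 5
f'(x) = 3x² - 2
x₀ = 2.7

Newton-Raphson formula: x_{n+1} = x_n - f(x_n)/f'(x_n)

Iteration 1:
  f(2.700000) = 9.283000
  f'(2.700000) = 19.870000
  x_1 = 2.700000 - 9.283000/19.870000 = 2.232813
Iteration 2:
  f(2.232813) = 1.665964
  f'(2.232813) = 12.956366
  x_2 = 2.232813 - 1.665964/12.956366 = 2.104231
Iteration 3:
  f(2.104231) = 0.108623
  f'(2.104231) = 11.283360
  x_3 = 2.104231 - 0.108623/11.283360 = 2.094604
Iteration 4:
  f(2.094604) = 0.000584
  f'(2.094604) = 11.162095
  x_4 = 2.094604 - 0.000584/11.162095 = 2.094551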